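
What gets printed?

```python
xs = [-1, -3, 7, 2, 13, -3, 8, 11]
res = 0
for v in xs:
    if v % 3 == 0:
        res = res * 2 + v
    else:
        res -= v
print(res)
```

v=-1: not %3==0, res = 0-(-1) = 1
v=-3: %3==0, res = 1*2+(-3) = -1
v=7: not %3==0, res = (-1)-7 = -8
v=2: not %3==0, res = (-8)-2 = -10
v=13: not %3==0, res = (-10)-13 = -23
v=-3: %3==0, res = (-23)*2+(-3) = -49
v=8: not %3==0, res = (-49)-8 = -57
v=11: not %3==0, res = (-57)-11 = -68

-68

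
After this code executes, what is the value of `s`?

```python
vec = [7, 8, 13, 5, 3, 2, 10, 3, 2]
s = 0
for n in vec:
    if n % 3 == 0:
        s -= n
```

-6

n=7: not %3==0
n=8: not %3==0
n=13: not %3==0
n=5: not %3==0
n=3: %3==0, s = 0-3 = -3
n=2: not %3==0
n=10: not %3==0
n=3: %3==0, s = (-3)-3 = -6
n=2: not %3==0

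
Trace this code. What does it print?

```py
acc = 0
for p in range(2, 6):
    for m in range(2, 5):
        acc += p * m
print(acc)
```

126

p=2,m=2: acc = 0+4 = 4
p=2,m=3: acc = 4+6 = 10
p=2,m=4: acc = 10+8 = 18
p=3,m=2: acc = 18+6 = 24
p=3,m=3: acc = 24+9 = 33
p=3,m=4: acc = 33+12 = 45
p=4,m=2: acc = 45+8 = 53
p=4,m=3: acc = 53+12 = 65
p=4,m=4: acc = 65+16 = 81
p=5,m=2: acc = 81+10 = 91
p=5,m=3: acc = 91+15 = 106
p=5,m=4: acc = 106+20 = 126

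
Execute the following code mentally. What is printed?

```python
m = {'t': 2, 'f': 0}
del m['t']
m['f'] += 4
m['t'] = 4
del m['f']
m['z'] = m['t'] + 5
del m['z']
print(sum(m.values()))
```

4

del 't' → {'f': 0}
m['f'] = 0+4 = 4 → {'f': 4}
m['t'] = 4 → {'f': 4, 't': 4}
del 'f' → {'t': 4}
m['z'] = m['t']+5 = 9 → {'t': 4, 'z': 9}
del 'z' → {'t': 4}
sum of values = 4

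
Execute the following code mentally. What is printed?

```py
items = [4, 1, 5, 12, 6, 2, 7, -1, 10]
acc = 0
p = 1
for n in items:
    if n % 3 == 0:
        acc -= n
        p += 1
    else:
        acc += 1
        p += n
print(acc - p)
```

-42

n=4: not %3==0, acc = 0+1 = 1; p=5
n=1: not %3==0, acc = 1+1 = 2; p=6
n=5: not %3==0, acc = 2+1 = 3; p=11
n=12: %3==0, acc = 3-12 = -9; p=12
n=6: %3==0, acc = (-9)-6 = -15; p=13
n=2: not %3==0, acc = (-15)+1 = -14; p=15
n=7: not %3==0, acc = (-14)+1 = -13; p=22
n=-1: not %3==0, acc = (-13)+1 = -12; p=21
n=10: not %3==0, acc = (-12)+1 = -11; p=31
acc-p = (-11)-31 = -42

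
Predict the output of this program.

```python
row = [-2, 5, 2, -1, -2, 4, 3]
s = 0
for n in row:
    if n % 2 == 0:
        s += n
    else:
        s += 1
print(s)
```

n=-2: even, s = 0+(-2) = -2
n=5: not even, s = (-2)+1 = -1
n=2: even, s = (-1)+2 = 1
n=-1: not even, s = 1+1 = 2
n=-2: even, s = 2+(-2) = 0
n=4: even, s = 0+4 = 4
n=3: not even, s = 4+1 = 5

5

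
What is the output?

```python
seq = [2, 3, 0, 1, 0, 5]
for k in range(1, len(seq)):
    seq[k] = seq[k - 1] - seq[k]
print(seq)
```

[2, -1, -1, -2, -2, -7]

k=1: seq[1] = 2-3 = -1 → [2, -1, 0, 1, 0, 5]
k=2: seq[2] = (-1)-0 = -1 → [2, -1, -1, 1, 0, 5]
k=3: seq[3] = (-1)-1 = -2 → [2, -1, -1, -2, 0, 5]
k=4: seq[4] = (-2)-0 = -2 → [2, -1, -1, -2, -2, 5]
k=5: seq[5] = (-2)-5 = -7 → [2, -1, -1, -2, -2, -7]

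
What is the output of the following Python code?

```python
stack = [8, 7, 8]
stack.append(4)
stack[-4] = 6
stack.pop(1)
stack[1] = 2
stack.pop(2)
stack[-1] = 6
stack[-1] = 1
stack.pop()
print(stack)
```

[6]

append 4 → [8, 7, 8, 4]
stack[-4] = 6 → [6, 7, 8, 4]
pop(1) removes 7 → [6, 8, 4]
stack[1] = 2 → [6, 2, 4]
pop(2) removes 4 → [6, 2]
stack[-1] = 6 → [6, 6]
stack[-1] = 1 → [6, 1]
pop() removes 1 → [6]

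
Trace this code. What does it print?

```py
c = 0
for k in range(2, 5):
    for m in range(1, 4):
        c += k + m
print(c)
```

k=2,m=1: c = 0+3 = 3
k=2,m=2: c = 3+4 = 7
k=2,m=3: c = 7+5 = 12
k=3,m=1: c = 12+4 = 16
k=3,m=2: c = 16+5 = 21
k=3,m=3: c = 21+6 = 27
k=4,m=1: c = 27+5 = 32
k=4,m=2: c = 32+6 = 38
k=4,m=3: c = 38+7 = 45

45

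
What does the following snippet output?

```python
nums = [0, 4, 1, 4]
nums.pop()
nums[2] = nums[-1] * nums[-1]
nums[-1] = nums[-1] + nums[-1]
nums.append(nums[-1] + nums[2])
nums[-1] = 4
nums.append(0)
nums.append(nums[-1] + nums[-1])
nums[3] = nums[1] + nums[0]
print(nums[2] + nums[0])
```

pop() removes 4 → [0, 4, 1]
nums[2] = nums[-1]*nums[-1] = 1*1 = 1 → [0, 4, 1]
nums[-1] = nums[-1]+nums[-1] = 1+1 = 2 → [0, 4, 2]
append nums[-1]+nums[2] = 2+2 = 4 → [0, 4, 2, 4]
nums[-1] = 4 → [0, 4, 2, 4]
append 0 → [0, 4, 2, 4, 0]
append nums[-1]+nums[-1] = 0+0 = 0 → [0, 4, 2, 4, 0, 0]
nums[3] = nums[1]+nums[0] = 4+0 = 4 → [0, 4, 2, 4, 0, 0]
nums[2]+nums[0] = 2+0 = 2

2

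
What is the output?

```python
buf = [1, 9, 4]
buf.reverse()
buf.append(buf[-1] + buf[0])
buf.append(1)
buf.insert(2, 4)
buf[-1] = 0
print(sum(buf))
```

reverse → [4, 9, 1]
append buf[-1]+buf[0] = 1+4 = 5 → [4, 9, 1, 5]
append 1 → [4, 9, 1, 5, 1]
insert 4 at 2 → [4, 9, 4, 1, 5, 1]
buf[-1] = 0 → [4, 9, 4, 1, 5, 0]
sum = 23

23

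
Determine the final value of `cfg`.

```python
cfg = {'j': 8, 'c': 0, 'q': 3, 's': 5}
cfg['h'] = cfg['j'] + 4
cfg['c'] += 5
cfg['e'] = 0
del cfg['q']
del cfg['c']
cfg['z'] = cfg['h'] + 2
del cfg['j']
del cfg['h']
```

{'s': 5, 'e': 0, 'z': 14}

cfg['h'] = cfg['j']+4 = 12 → {'j': 8, 'c': 0, 'q': 3, 's': 5, 'h': 12}
cfg['c'] = 0+5 = 5 → {'j': 8, 'c': 5, 'q': 3, 's': 5, 'h': 12}
cfg['e'] = 0 → {'j': 8, 'c': 5, 'q': 3, 's': 5, 'h': 12, 'e': 0}
del 'q' → {'j': 8, 'c': 5, 's': 5, 'h': 12, 'e': 0}
del 'c' → {'j': 8, 's': 5, 'h': 12, 'e': 0}
cfg['z'] = cfg['h']+2 = 14 → {'j': 8, 's': 5, 'h': 12, 'e': 0, 'z': 14}
del 'j' → {'s': 5, 'h': 12, 'e': 0, 'z': 14}
del 'h' → {'s': 5, 'e': 0, 'z': 14}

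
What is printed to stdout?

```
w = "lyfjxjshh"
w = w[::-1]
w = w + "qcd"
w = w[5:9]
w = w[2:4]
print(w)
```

yl

reverse → 'hhsjxjfyl'
+ 'qcd' → 'hhsjxjfylqcd'
slice [5:9] → 'jfyl'
slice [2:4] → 'yl'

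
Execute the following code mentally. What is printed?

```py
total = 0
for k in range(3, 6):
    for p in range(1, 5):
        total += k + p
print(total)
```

k=3,p=1: total = 0+4 = 4
k=3,p=2: total = 4+5 = 9
k=3,p=3: total = 9+6 = 15
k=3,p=4: total = 15+7 = 22
k=4,p=1: total = 22+5 = 27
k=4,p=2: total = 27+6 = 33
k=4,p=3: total = 33+7 = 40
k=4,p=4: total = 40+8 = 48
k=5,p=1: total = 48+6 = 54
k=5,p=2: total = 54+7 = 61
k=5,p=3: total = 61+8 = 69
k=5,p=4: total = 69+9 = 78

78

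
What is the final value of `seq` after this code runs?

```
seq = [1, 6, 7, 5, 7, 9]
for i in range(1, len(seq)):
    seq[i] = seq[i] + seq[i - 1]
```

i=1: seq[1] = 6+1 = 7 → [1, 7, 7, 5, 7, 9]
i=2: seq[2] = 7+7 = 14 → [1, 7, 14, 5, 7, 9]
i=3: seq[3] = 5+14 = 19 → [1, 7, 14, 19, 7, 9]
i=4: seq[4] = 7+19 = 26 → [1, 7, 14, 19, 26, 9]
i=5: seq[5] = 9+26 = 35 → [1, 7, 14, 19, 26, 35]

[1, 7, 14, 19, 26, 35]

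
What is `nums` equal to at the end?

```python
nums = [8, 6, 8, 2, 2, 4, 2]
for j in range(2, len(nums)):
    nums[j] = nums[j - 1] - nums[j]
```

j=2: nums[2] = 6-8 = -2 → [8, 6, -2, 2, 2, 4, 2]
j=3: nums[3] = (-2)-2 = -4 → [8, 6, -2, -4, 2, 4, 2]
j=4: nums[4] = (-4)-2 = -6 → [8, 6, -2, -4, -6, 4, 2]
j=5: nums[5] = (-6)-4 = -10 → [8, 6, -2, -4, -6, -10, 2]
j=6: nums[6] = (-10)-2 = -12 → [8, 6, -2, -4, -6, -10, -12]

[8, 6, -2, -4, -6, -10, -12]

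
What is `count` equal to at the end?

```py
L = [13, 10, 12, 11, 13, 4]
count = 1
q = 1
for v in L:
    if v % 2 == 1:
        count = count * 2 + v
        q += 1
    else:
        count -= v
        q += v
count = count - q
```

v=13: odd, count = 1*2+13 = 15; q=2
v=10: not odd, count = 15-10 = 5; q=12
v=12: not odd, count = 5-12 = -7; q=24
v=11: odd, count = (-7)*2+11 = -3; q=25
v=13: odd, count = (-3)*2+13 = 7; q=26
v=4: not odd, count = 7-4 = 3; q=30
count-q = 3-30 = -27

-27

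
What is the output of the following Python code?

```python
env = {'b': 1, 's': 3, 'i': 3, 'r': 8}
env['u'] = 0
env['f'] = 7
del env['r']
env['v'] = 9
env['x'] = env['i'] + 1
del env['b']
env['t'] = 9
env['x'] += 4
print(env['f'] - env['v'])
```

env['u'] = 0 → {'b': 1, 's': 3, 'i': 3, 'r': 8, 'u': 0}
env['f'] = 7 → {'b': 1, 's': 3, 'i': 3, 'r': 8, 'u': 0, 'f': 7}
del 'r' → {'b': 1, 's': 3, 'i': 3, 'u': 0, 'f': 7}
env['v'] = 9 → {'b': 1, 's': 3, 'i': 3, 'u': 0, 'f': 7, 'v': 9}
env['x'] = env['i']+1 = 4 → {'b': 1, 's': 3, 'i': 3, 'u': 0, 'f': 7, 'v': 9, 'x': 4}
del 'b' → {'s': 3, 'i': 3, 'u': 0, 'f': 7, 'v': 9, 'x': 4}
env['t'] = 9 → {'s': 3, 'i': 3, 'u': 0, 'f': 7, 'v': 9, 'x': 4, 't': 9}
env['x'] = 4+4 = 8 → {'s': 3, 'i': 3, 'u': 0, 'f': 7, 'v': 9, 'x': 8, 't': 9}
env['f']-env['v'] = 7-9 = -2

-2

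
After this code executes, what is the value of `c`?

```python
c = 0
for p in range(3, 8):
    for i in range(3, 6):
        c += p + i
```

135

p=3,i=3: c = 0+6 = 6
p=3,i=4: c = 6+7 = 13
p=3,i=5: c = 13+8 = 21
p=4,i=3: c = 21+7 = 28
p=4,i=4: c = 28+8 = 36
p=4,i=5: c = 36+9 = 45
p=5,i=3: c = 45+8 = 53
p=5,i=4: c = 53+9 = 62
p=5,i=5: c = 62+10 = 72
p=6,i=3: c = 72+9 = 81
p=6,i=4: c = 81+10 = 91
p=6,i=5: c = 91+11 = 102
p=7,i=3: c = 102+10 = 112
p=7,i=4: c = 112+11 = 123
p=7,i=5: c = 123+12 = 135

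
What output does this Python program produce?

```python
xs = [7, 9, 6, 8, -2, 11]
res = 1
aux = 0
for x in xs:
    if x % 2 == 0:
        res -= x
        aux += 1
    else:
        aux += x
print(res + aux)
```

x=7: not even; aux=7
x=9: not even; aux=16
x=6: even, res = 1-6 = -5; aux=17
x=8: even, res = (-5)-8 = -13; aux=18
x=-2: even, res = (-13)-(-2) = -11; aux=19
x=11: not even; aux=30
res+aux = (-11)+30 = 19

19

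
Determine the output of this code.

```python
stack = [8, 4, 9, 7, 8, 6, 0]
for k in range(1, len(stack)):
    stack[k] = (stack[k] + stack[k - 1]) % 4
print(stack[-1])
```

2

k=1: stack[1] = (4+8)%4 = 0 → [8, 0, 9, 7, 8, 6, 0]
k=2: stack[2] = (9+0)%4 = 1 → [8, 0, 1, 7, 8, 6, 0]
k=3: stack[3] = (7+1)%4 = 0 → [8, 0, 1, 0, 8, 6, 0]
k=4: stack[4] = (8+0)%4 = 0 → [8, 0, 1, 0, 0, 6, 0]
k=5: stack[5] = (6+0)%4 = 2 → [8, 0, 1, 0, 0, 2, 0]
k=6: stack[6] = (0+2)%4 = 2 → [8, 0, 1, 0, 0, 2, 2]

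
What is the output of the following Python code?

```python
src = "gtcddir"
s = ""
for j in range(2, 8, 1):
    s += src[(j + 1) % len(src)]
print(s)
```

j=2: add src[3]='d' → 'd'
j=3: add src[4]='d' → 'dd'
j=4: add src[5]='i' → 'ddi'
j=5: add src[6]='r' → 'ddir'
j=6: add src[0]='g' → 'ddirg'
j=7: add src[1]='t' → 'ddirgt'

ddirgt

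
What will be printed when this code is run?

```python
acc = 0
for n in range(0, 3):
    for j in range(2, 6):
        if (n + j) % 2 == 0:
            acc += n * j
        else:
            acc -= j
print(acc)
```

-2

n=0,j=2: even sum, acc = 0+0 = 0
n=0,j=3: odd sum, acc = 0-3 = -3
n=0,j=4: even sum, acc = (-3)+0 = -3
n=0,j=5: odd sum, acc = (-3)-5 = -8
n=1,j=2: odd sum, acc = (-8)-2 = -10
n=1,j=3: even sum, acc = (-10)+3 = -7
n=1,j=4: odd sum, acc = (-7)-4 = -11
n=1,j=5: even sum, acc = (-11)+5 = -6
n=2,j=2: even sum, acc = (-6)+4 = -2
n=2,j=3: odd sum, acc = (-2)-3 = -5
n=2,j=4: even sum, acc = (-5)+8 = 3
n=2,j=5: odd sum, acc = 3-5 = -2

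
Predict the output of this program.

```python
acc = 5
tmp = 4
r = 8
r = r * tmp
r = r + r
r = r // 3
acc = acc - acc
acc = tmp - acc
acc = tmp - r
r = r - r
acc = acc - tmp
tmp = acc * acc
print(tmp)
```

441

r = 8*4 = 32
r = 32+32 = 64
r = 64//3 = 21
acc = 5-5 = 0
acc = 4-0 = 4
acc = 4-21 = -17
r = 21-21 = 0
acc = (-17)-4 = -21
tmp = (-21)*(-21) = 441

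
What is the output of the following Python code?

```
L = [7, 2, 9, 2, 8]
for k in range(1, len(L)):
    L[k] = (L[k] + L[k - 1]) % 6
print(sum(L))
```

k=1: L[1] = (2+7)%6 = 3 → [7, 3, 9, 2, 8]
k=2: L[2] = (9+3)%6 = 0 → [7, 3, 0, 2, 8]
k=3: L[3] = (2+0)%6 = 2 → [7, 3, 0, 2, 8]
k=4: L[4] = (8+2)%6 = 4 → [7, 3, 0, 2, 4]
sum = 16

16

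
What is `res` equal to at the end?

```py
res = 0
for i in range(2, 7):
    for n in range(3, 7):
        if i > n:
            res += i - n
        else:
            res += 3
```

i=2,n=3: not 2>3, res = 0+3 = 3
i=2,n=4: not 2>4, res = 3+3 = 6
i=2,n=5: not 2>5, res = 6+3 = 9
i=2,n=6: not 2>6, res = 9+3 = 12
i=3,n=3: not 3>3, res = 12+3 = 15
i=3,n=4: not 3>4, res = 15+3 = 18
i=3,n=5: not 3>5, res = 18+3 = 21
i=3,n=6: not 3>6, res = 21+3 = 24
i=4,n=3: 4>3, res = 24+1 = 25
i=4,n=4: not 4>4, res = 25+3 = 28
i=4,n=5: not 4>5, res = 28+3 = 31
i=4,n=6: not 4>6, res = 31+3 = 34
i=5,n=3: 5>3, res = 34+2 = 36
i=5,n=4: 5>4, res = 36+1 = 37
i=5,n=5: not 5>5, res = 37+3 = 40
i=5,n=6: not 5>6, res = 40+3 = 43
i=6,n=3: 6>3, res = 43+3 = 46
i=6,n=4: 6>4, res = 46+2 = 48
i=6,n=5: 6>5, res = 48+1 = 49
i=6,n=6: not 6>6, res = 49+3 = 52

52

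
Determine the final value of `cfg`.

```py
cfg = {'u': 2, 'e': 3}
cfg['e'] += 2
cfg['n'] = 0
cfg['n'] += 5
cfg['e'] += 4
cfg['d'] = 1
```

{'u': 2, 'e': 9, 'n': 5, 'd': 1}

cfg['e'] = 3+2 = 5 → {'u': 2, 'e': 5}
cfg['n'] = 0 → {'u': 2, 'e': 5, 'n': 0}
cfg['n'] = 0+5 = 5 → {'u': 2, 'e': 5, 'n': 5}
cfg['e'] = 5+4 = 9 → {'u': 2, 'e': 9, 'n': 5}
cfg['d'] = 1 → {'u': 2, 'e': 9, 'n': 5, 'd': 1}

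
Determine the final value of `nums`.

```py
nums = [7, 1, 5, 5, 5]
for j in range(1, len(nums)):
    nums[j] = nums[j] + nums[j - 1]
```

j=1: nums[1] = 1+7 = 8 → [7, 8, 5, 5, 5]
j=2: nums[2] = 5+8 = 13 → [7, 8, 13, 5, 5]
j=3: nums[3] = 5+13 = 18 → [7, 8, 13, 18, 5]
j=4: nums[4] = 5+18 = 23 → [7, 8, 13, 18, 23]

[7, 8, 13, 18, 23]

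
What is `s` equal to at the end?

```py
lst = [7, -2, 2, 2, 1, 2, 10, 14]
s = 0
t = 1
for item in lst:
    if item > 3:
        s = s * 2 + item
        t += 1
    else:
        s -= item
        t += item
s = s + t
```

51

item=7: >3, s = 0*2+7 = 7; t=2
item=-2: not >3, s = 7-(-2) = 9; t=0
item=2: not >3, s = 9-2 = 7; t=2
item=2: not >3, s = 7-2 = 5; t=4
item=1: not >3, s = 5-1 = 4; t=5
item=2: not >3, s = 4-2 = 2; t=7
item=10: >3, s = 2*2+10 = 14; t=8
item=14: >3, s = 14*2+14 = 42; t=9
s+t = 42+9 = 51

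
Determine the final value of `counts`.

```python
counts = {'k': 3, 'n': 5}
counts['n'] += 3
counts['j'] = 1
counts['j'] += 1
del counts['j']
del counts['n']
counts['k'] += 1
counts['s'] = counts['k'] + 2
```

counts['n'] = 5+3 = 8 → {'k': 3, 'n': 8}
counts['j'] = 1 → {'k': 3, 'n': 8, 'j': 1}
counts['j'] = 1+1 = 2 → {'k': 3, 'n': 8, 'j': 2}
del 'j' → {'k': 3, 'n': 8}
del 'n' → {'k': 3}
counts['k'] = 3+1 = 4 → {'k': 4}
counts['s'] = counts['k']+2 = 6 → {'k': 4, 's': 6}

{'k': 4, 's': 6}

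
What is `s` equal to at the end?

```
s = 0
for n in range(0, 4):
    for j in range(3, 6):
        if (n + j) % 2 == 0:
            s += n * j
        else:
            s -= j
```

n=0,j=3: odd sum, s = 0-3 = -3
n=0,j=4: even sum, s = (-3)+0 = -3
n=0,j=5: odd sum, s = (-3)-5 = -8
n=1,j=3: even sum, s = (-8)+3 = -5
n=1,j=4: odd sum, s = (-5)-4 = -9
n=1,j=5: even sum, s = (-9)+5 = -4
n=2,j=3: odd sum, s = (-4)-3 = -7
n=2,j=4: even sum, s = (-7)+8 = 1
n=2,j=5: odd sum, s = 1-5 = -4
n=3,j=3: even sum, s = (-4)+9 = 5
n=3,j=4: odd sum, s = 5-4 = 1
n=3,j=5: even sum, s = 1+15 = 16

16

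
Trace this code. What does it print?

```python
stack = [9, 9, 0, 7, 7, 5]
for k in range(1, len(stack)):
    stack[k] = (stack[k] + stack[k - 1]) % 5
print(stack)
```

[9, 3, 3, 0, 2, 2]

k=1: stack[1] = (9+9)%5 = 3 → [9, 3, 0, 7, 7, 5]
k=2: stack[2] = (0+3)%5 = 3 → [9, 3, 3, 7, 7, 5]
k=3: stack[3] = (7+3)%5 = 0 → [9, 3, 3, 0, 7, 5]
k=4: stack[4] = (7+0)%5 = 2 → [9, 3, 3, 0, 2, 5]
k=5: stack[5] = (5+2)%5 = 2 → [9, 3, 3, 0, 2, 2]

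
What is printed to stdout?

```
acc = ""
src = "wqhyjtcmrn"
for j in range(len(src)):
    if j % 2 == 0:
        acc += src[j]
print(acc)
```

j=0: add 'w' → 'w'
j=1: skip
j=2: add 'h' → 'wh'
j=3: skip
j=4: add 'j' → 'whj'
j=5: skip
j=6: add 'c' → 'whjc'
j=7: skip
j=8: add 'r' → 'whjcr'
j=9: skip

whjcr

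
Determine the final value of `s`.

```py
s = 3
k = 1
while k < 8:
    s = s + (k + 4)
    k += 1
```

k=1: s = 3+5 = 8
k=2: s = 8+6 = 14
k=3: s = 14+7 = 21
k=4: s = 21+8 = 29
k=5: s = 29+9 = 38
k=6: s = 38+10 = 48
k=7: s = 48+11 = 59

59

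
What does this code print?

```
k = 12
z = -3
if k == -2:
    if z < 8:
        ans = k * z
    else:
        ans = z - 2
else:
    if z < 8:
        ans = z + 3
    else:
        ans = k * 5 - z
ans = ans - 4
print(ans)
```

k=12, z=-3
k == -2 is False; z < 8 is True
→ ans = z + 3 = 0
ans = 0-4 = -4

-4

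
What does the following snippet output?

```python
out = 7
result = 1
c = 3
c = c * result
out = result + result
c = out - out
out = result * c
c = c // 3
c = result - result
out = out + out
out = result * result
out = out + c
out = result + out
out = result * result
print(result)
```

c = 3*1 = 3
out = 1+1 = 2
c = 2-2 = 0
out = 1*0 = 0
c = 0//3 = 0
c = 1-1 = 0
out = 0+0 = 0
out = 1*1 = 1
out = 1+0 = 1
out = 1+1 = 2
out = 1*1 = 1

1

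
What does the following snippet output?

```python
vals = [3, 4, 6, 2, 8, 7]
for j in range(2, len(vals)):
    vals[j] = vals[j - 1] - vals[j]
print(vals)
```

j=2: vals[2] = 4-6 = -2 → [3, 4, -2, 2, 8, 7]
j=3: vals[3] = (-2)-2 = -4 → [3, 4, -2, -4, 8, 7]
j=4: vals[4] = (-4)-8 = -12 → [3, 4, -2, -4, -12, 7]
j=5: vals[5] = (-12)-7 = -19 → [3, 4, -2, -4, -12, -19]

[3, 4, -2, -4, -12, -19]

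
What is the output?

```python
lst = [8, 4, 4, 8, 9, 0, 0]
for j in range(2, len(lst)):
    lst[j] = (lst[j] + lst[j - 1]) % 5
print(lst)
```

[8, 4, 3, 1, 0, 0, 0]

j=2: lst[2] = (4+4)%5 = 3 → [8, 4, 3, 8, 9, 0, 0]
j=3: lst[3] = (8+3)%5 = 1 → [8, 4, 3, 1, 9, 0, 0]
j=4: lst[4] = (9+1)%5 = 0 → [8, 4, 3, 1, 0, 0, 0]
j=5: lst[5] = (0+0)%5 = 0 → [8, 4, 3, 1, 0, 0, 0]
j=6: lst[6] = (0+0)%5 = 0 → [8, 4, 3, 1, 0, 0, 0]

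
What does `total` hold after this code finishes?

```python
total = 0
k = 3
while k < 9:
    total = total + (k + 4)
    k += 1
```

k=3: total = 0+7 = 7
k=4: total = 7+8 = 15
k=5: total = 15+9 = 24
k=6: total = 24+10 = 34
k=7: total = 34+11 = 45
k=8: total = 45+12 = 57

57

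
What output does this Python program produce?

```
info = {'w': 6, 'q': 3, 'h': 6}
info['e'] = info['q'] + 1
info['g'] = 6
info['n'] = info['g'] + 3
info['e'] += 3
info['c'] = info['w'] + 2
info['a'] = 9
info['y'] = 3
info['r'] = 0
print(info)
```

{'w': 6, 'q': 3, 'h': 6, 'e': 7, 'g': 6, 'n': 9, 'c': 8, 'a': 9, 'y': 3, 'r': 0}

info['e'] = info['q']+1 = 4 → {'w': 6, 'q': 3, 'h': 6, 'e': 4}
info['g'] = 6 → {'w': 6, 'q': 3, 'h': 6, 'e': 4, 'g': 6}
info['n'] = info['g']+3 = 9 → {'w': 6, 'q': 3, 'h': 6, 'e': 4, 'g': 6, 'n': 9}
info['e'] = 4+3 = 7 → {'w': 6, 'q': 3, 'h': 6, 'e': 7, 'g': 6, 'n': 9}
info['c'] = info['w']+2 = 8 → {'w': 6, 'q': 3, 'h': 6, 'e': 7, 'g': 6, 'n': 9, 'c': 8}
info['a'] = 9 → {'w': 6, 'q': 3, 'h': 6, 'e': 7, 'g': 6, 'n': 9, 'c': 8, 'a': 9}
info['y'] = 3 → {'w': 6, 'q': 3, 'h': 6, 'e': 7, 'g': 6, 'n': 9, 'c': 8, 'a': 9, 'y': 3}
info['r'] = 0 → {'w': 6, 'q': 3, 'h': 6, 'e': 7, 'g': 6, 'n': 9, 'c': 8, 'a': 9, 'y': 3, 'r': 0}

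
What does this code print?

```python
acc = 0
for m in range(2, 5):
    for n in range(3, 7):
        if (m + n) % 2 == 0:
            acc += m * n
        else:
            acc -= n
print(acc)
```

m=2,n=3: odd sum, acc = 0-3 = -3
m=2,n=4: even sum, acc = (-3)+8 = 5
m=2,n=5: odd sum, acc = 5-5 = 0
m=2,n=6: even sum, acc = 0+12 = 12
m=3,n=3: even sum, acc = 12+9 = 21
m=3,n=4: odd sum, acc = 21-4 = 17
m=3,n=5: even sum, acc = 17+15 = 32
m=3,n=6: odd sum, acc = 32-6 = 26
m=4,n=3: odd sum, acc = 26-3 = 23
m=4,n=4: even sum, acc = 23+16 = 39
m=4,n=5: odd sum, acc = 39-5 = 34
m=4,n=6: even sum, acc = 34+24 = 58

58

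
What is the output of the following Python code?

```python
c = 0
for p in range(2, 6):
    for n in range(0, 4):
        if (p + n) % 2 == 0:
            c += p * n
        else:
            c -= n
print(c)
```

32

p=2,n=0: even sum, c = 0+0 = 0
p=2,n=1: odd sum, c = 0-1 = -1
p=2,n=2: even sum, c = (-1)+4 = 3
p=2,n=3: odd sum, c = 3-3 = 0
p=3,n=0: odd sum, c = 0-0 = 0
p=3,n=1: even sum, c = 0+3 = 3
p=3,n=2: odd sum, c = 3-2 = 1
p=3,n=3: even sum, c = 1+9 = 10
p=4,n=0: even sum, c = 10+0 = 10
p=4,n=1: odd sum, c = 10-1 = 9
p=4,n=2: even sum, c = 9+8 = 17
p=4,n=3: odd sum, c = 17-3 = 14
p=5,n=0: odd sum, c = 14-0 = 14
p=5,n=1: even sum, c = 14+5 = 19
p=5,n=2: odd sum, c = 19-2 = 17
p=5,n=3: even sum, c = 17+15 = 32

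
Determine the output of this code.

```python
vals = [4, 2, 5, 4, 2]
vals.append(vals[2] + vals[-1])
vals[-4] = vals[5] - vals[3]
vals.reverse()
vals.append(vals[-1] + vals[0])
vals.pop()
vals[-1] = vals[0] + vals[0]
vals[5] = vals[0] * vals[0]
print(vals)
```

[7, 2, 4, 3, 2, 49]

append vals[2]+vals[-1] = 5+2 = 7 → [4, 2, 5, 4, 2, 7]
vals[-4] = vals[5]-vals[3] = 7-4 = 3 → [4, 2, 3, 4, 2, 7]
reverse → [7, 2, 4, 3, 2, 4]
append vals[-1]+vals[0] = 4+7 = 11 → [7, 2, 4, 3, 2, 4, 11]
pop() removes 11 → [7, 2, 4, 3, 2, 4]
vals[-1] = vals[0]+vals[0] = 7+7 = 14 → [7, 2, 4, 3, 2, 14]
vals[5] = vals[0]*vals[0] = 7*7 = 49 → [7, 2, 4, 3, 2, 49]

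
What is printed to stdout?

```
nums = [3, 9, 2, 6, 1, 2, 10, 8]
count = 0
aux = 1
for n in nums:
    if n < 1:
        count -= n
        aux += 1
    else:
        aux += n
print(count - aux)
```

n=3: not <1; aux=4
n=9: not <1; aux=13
n=2: not <1; aux=15
n=6: not <1; aux=21
n=1: not <1; aux=22
n=2: not <1; aux=24
n=10: not <1; aux=34
n=8: not <1; aux=42
count-aux = 0-42 = -42

-42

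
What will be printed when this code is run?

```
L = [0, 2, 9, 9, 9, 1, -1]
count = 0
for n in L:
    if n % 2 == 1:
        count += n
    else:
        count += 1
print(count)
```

29

n=0: not odd, count = 0+1 = 1
n=2: not odd, count = 1+1 = 2
n=9: odd, count = 2+9 = 11
n=9: odd, count = 11+9 = 20
n=9: odd, count = 20+9 = 29
n=1: odd, count = 29+1 = 30
n=-1: odd, count = 30+(-1) = 29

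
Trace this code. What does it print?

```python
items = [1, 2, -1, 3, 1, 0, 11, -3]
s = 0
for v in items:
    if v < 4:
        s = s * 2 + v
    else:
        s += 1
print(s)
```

v=1: <4, s = 0*2+1 = 1
v=2: <4, s = 1*2+2 = 4
v=-1: <4, s = 4*2+(-1) = 7
v=3: <4, s = 7*2+3 = 17
v=1: <4, s = 17*2+1 = 35
v=0: <4, s = 35*2+0 = 70
v=11: not <4, s = 70+1 = 71
v=-3: <4, s = 71*2+(-3) = 139

139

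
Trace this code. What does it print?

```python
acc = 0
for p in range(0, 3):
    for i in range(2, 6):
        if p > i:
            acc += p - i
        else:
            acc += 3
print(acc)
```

36

p=0,i=2: not 0>2, acc = 0+3 = 3
p=0,i=3: not 0>3, acc = 3+3 = 6
p=0,i=4: not 0>4, acc = 6+3 = 9
p=0,i=5: not 0>5, acc = 9+3 = 12
p=1,i=2: not 1>2, acc = 12+3 = 15
p=1,i=3: not 1>3, acc = 15+3 = 18
p=1,i=4: not 1>4, acc = 18+3 = 21
p=1,i=5: not 1>5, acc = 21+3 = 24
p=2,i=2: not 2>2, acc = 24+3 = 27
p=2,i=3: not 2>3, acc = 27+3 = 30
p=2,i=4: not 2>4, acc = 30+3 = 33
p=2,i=5: not 2>5, acc = 33+3 = 36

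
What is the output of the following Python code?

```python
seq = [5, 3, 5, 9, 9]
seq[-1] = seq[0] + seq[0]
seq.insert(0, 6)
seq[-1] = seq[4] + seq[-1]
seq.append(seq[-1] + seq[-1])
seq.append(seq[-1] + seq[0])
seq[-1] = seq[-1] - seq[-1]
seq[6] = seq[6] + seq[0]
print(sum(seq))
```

seq[-1] = seq[0]+seq[0] = 5+5 = 10 → [5, 3, 5, 9, 10]
insert 6 at 0 → [6, 5, 3, 5, 9, 10]
seq[-1] = seq[4]+seq[-1] = 9+10 = 19 → [6, 5, 3, 5, 9, 19]
append seq[-1]+seq[-1] = 19+19 = 38 → [6, 5, 3, 5, 9, 19, 38]
append seq[-1]+seq[0] = 38+6 = 44 → [6, 5, 3, 5, 9, 19, 38, 44]
seq[-1] = seq[-1]-seq[-1] = 44-44 = 0 → [6, 5, 3, 5, 9, 19, 38, 0]
seq[6] = seq[6]+seq[0] = 38+6 = 44 → [6, 5, 3, 5, 9, 19, 44, 0]
sum = 91

91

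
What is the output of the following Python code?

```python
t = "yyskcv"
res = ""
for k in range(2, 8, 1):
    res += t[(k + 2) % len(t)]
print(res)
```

k=2: add t[4]='c' → 'c'
k=3: add t[5]='v' → 'cv'
k=4: add t[0]='y' → 'cvy'
k=5: add t[1]='y' → 'cvyy'
k=6: add t[2]='s' → 'cvyys'
k=7: add t[3]='k' → 'cvyysk'

cvyysk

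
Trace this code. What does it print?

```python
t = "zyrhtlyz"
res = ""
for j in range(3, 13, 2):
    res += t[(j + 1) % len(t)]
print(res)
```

tyzrt

j=3: add t[4]='t' → 't'
j=5: add t[6]='y' → 'ty'
j=7: add t[0]='z' → 'tyz'
j=9: add t[2]='r' → 'tyzr'
j=11: add t[4]='t' → 'tyzrt'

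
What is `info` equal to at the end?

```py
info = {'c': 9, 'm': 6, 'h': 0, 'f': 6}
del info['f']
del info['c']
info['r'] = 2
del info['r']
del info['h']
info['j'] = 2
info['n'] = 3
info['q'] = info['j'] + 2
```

del 'f' → {'c': 9, 'm': 6, 'h': 0}
del 'c' → {'m': 6, 'h': 0}
info['r'] = 2 → {'m': 6, 'h': 0, 'r': 2}
del 'r' → {'m': 6, 'h': 0}
del 'h' → {'m': 6}
info['j'] = 2 → {'m': 6, 'j': 2}
info['n'] = 3 → {'m': 6, 'j': 2, 'n': 3}
info['q'] = info['j']+2 = 4 → {'m': 6, 'j': 2, 'n': 3, 'q': 4}

{'m': 6, 'j': 2, 'n': 3, 'q': 4}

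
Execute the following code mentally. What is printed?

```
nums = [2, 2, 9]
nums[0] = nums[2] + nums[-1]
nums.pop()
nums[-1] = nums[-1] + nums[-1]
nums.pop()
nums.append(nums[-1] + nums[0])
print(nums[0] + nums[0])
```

nums[0] = nums[2]+nums[-1] = 9+9 = 18 → [18, 2, 9]
pop() removes 9 → [18, 2]
nums[-1] = nums[-1]+nums[-1] = 2+2 = 4 → [18, 4]
pop() removes 4 → [18]
append nums[-1]+nums[0] = 18+18 = 36 → [18, 36]
nums[0]+nums[0] = 18+18 = 36

36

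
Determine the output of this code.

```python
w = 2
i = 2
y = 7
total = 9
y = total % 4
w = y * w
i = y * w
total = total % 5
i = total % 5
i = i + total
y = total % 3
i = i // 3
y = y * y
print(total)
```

4

y = 9%4 = 1
w = 1*2 = 2
i = 1*2 = 2
total = 9%5 = 4
i = 4%5 = 4
i = 4+4 = 8
y = 4%3 = 1
i = 8//3 = 2
y = 1*1 = 1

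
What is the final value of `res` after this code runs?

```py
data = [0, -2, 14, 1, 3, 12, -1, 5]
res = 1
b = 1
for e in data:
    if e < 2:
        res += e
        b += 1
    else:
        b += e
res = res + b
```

e=0: <2, res = 1+0 = 1; b=2
e=-2: <2, res = 1+(-2) = -1; b=3
e=14: not <2; b=17
e=1: <2, res = (-1)+1 = 0; b=18
e=3: not <2; b=21
e=12: not <2; b=33
e=-1: <2, res = 0+(-1) = -1; b=34
e=5: not <2; b=39
res+b = (-1)+39 = 38

38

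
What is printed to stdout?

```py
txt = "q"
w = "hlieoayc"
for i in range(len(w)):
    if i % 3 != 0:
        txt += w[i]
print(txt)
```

qlioac

i=0: skip
i=1: add 'l' → 'ql'
i=2: add 'i' → 'qli'
i=3: skip
i=4: add 'o' → 'qlio'
i=5: add 'a' → 'qlioa'
i=6: skip
i=7: add 'c' → 'qlioac'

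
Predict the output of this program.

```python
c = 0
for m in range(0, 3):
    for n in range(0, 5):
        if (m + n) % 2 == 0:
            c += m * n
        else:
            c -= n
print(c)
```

m=0,n=0: even sum, c = 0+0 = 0
m=0,n=1: odd sum, c = 0-1 = -1
m=0,n=2: even sum, c = (-1)+0 = -1
m=0,n=3: odd sum, c = (-1)-3 = -4
m=0,n=4: even sum, c = (-4)+0 = -4
m=1,n=0: odd sum, c = (-4)-0 = -4
m=1,n=1: even sum, c = (-4)+1 = -3
m=1,n=2: odd sum, c = (-3)-2 = -5
m=1,n=3: even sum, c = (-5)+3 = -2
m=1,n=4: odd sum, c = (-2)-4 = -6
m=2,n=0: even sum, c = (-6)+0 = -6
m=2,n=1: odd sum, c = (-6)-1 = -7
m=2,n=2: even sum, c = (-7)+4 = -3
m=2,n=3: odd sum, c = (-3)-3 = -6
m=2,n=4: even sum, c = (-6)+8 = 2

2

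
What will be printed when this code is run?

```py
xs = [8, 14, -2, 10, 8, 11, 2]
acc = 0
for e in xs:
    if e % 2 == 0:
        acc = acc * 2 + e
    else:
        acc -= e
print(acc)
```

e=8: even, acc = 0*2+8 = 8
e=14: even, acc = 8*2+14 = 30
e=-2: even, acc = 30*2+(-2) = 58
e=10: even, acc = 58*2+10 = 126
e=8: even, acc = 126*2+8 = 260
e=11: not even, acc = 260-11 = 249
e=2: even, acc = 249*2+2 = 500

500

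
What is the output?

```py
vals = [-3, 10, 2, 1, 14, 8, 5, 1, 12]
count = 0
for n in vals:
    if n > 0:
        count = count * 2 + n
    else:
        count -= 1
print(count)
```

n=-3: not >0, count = 0-1 = -1
n=10: >0, count = (-1)*2+10 = 8
n=2: >0, count = 8*2+2 = 18
n=1: >0, count = 18*2+1 = 37
n=14: >0, count = 37*2+14 = 88
n=8: >0, count = 88*2+8 = 184
n=5: >0, count = 184*2+5 = 373
n=1: >0, count = 373*2+1 = 747
n=12: >0, count = 747*2+12 = 1506

1506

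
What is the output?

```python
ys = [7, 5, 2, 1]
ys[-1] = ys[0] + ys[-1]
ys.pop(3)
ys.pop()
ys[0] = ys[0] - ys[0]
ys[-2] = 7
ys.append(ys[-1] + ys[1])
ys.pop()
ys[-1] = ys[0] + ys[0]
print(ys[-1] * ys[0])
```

98

ys[-1] = ys[0]+ys[-1] = 7+1 = 8 → [7, 5, 2, 8]
pop(3) removes 8 → [7, 5, 2]
pop() removes 2 → [7, 5]
ys[0] = ys[0]-ys[0] = 7-7 = 0 → [0, 5]
ys[-2] = 7 → [7, 5]
append ys[-1]+ys[1] = 5+5 = 10 → [7, 5, 10]
pop() removes 10 → [7, 5]
ys[-1] = ys[0]+ys[0] = 7+7 = 14 → [7, 14]
ys[-1]*ys[0] = 14*7 = 98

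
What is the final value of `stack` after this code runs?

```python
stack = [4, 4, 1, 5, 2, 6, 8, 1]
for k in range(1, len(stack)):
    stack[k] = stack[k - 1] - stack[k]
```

k=1: stack[1] = 4-4 = 0 → [4, 0, 1, 5, 2, 6, 8, 1]
k=2: stack[2] = 0-1 = -1 → [4, 0, -1, 5, 2, 6, 8, 1]
k=3: stack[3] = (-1)-5 = -6 → [4, 0, -1, -6, 2, 6, 8, 1]
k=4: stack[4] = (-6)-2 = -8 → [4, 0, -1, -6, -8, 6, 8, 1]
k=5: stack[5] = (-8)-6 = -14 → [4, 0, -1, -6, -8, -14, 8, 1]
k=6: stack[6] = (-14)-8 = -22 → [4, 0, -1, -6, -8, -14, -22, 1]
k=7: stack[7] = (-22)-1 = -23 → [4, 0, -1, -6, -8, -14, -22, -23]

[4, 0, -1, -6, -8, -14, -22, -23]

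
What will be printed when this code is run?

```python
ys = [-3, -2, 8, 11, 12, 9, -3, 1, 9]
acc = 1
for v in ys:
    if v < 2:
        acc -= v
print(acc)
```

8

v=-3: <2, acc = 1-(-3) = 4
v=-2: <2, acc = 4-(-2) = 6
v=8: not <2
v=11: not <2
v=12: not <2
v=9: not <2
v=-3: <2, acc = 6-(-3) = 9
v=1: <2, acc = 9-1 = 8
v=9: not <2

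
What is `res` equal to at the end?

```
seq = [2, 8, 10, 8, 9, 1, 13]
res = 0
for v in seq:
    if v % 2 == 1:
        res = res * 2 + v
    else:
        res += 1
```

83

v=2: not odd, res = 0+1 = 1
v=8: not odd, res = 1+1 = 2
v=10: not odd, res = 2+1 = 3
v=8: not odd, res = 3+1 = 4
v=9: odd, res = 4*2+9 = 17
v=1: odd, res = 17*2+1 = 35
v=13: odd, res = 35*2+13 = 83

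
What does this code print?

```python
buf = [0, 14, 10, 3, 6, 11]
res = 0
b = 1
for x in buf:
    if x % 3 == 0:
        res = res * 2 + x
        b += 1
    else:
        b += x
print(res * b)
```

x=0: %3==0, res = 0*2+0 = 0; b=2
x=14: not %3==0; b=16
x=10: not %3==0; b=26
x=3: %3==0, res = 0*2+3 = 3; b=27
x=6: %3==0, res = 3*2+6 = 12; b=28
x=11: not %3==0; b=39
res*b = 12*39 = 468

468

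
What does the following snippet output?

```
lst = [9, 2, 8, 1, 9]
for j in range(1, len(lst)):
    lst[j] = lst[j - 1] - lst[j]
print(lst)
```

[9, 7, -1, -2, -11]

j=1: lst[1] = 9-2 = 7 → [9, 7, 8, 1, 9]
j=2: lst[2] = 7-8 = -1 → [9, 7, -1, 1, 9]
j=3: lst[3] = (-1)-1 = -2 → [9, 7, -1, -2, 9]
j=4: lst[4] = (-2)-9 = -11 → [9, 7, -1, -2, -11]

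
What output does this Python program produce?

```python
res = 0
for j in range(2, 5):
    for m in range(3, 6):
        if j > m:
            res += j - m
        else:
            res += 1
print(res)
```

j=2,m=3: not 2>3, res = 0+1 = 1
j=2,m=4: not 2>4, res = 1+1 = 2
j=2,m=5: not 2>5, res = 2+1 = 3
j=3,m=3: not 3>3, res = 3+1 = 4
j=3,m=4: not 3>4, res = 4+1 = 5
j=3,m=5: not 3>5, res = 5+1 = 6
j=4,m=3: 4>3, res = 6+1 = 7
j=4,m=4: not 4>4, res = 7+1 = 8
j=4,m=5: not 4>5, res = 8+1 = 9

9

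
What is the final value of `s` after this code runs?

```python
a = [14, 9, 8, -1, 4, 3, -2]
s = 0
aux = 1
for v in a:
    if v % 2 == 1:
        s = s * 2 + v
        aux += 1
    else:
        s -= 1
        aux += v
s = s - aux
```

-6

v=14: not odd, s = 0-1 = -1; aux=15
v=9: odd, s = (-1)*2+9 = 7; aux=16
v=8: not odd, s = 7-1 = 6; aux=24
v=-1: odd, s = 6*2+(-1) = 11; aux=25
v=4: not odd, s = 11-1 = 10; aux=29
v=3: odd, s = 10*2+3 = 23; aux=30
v=-2: not odd, s = 23-1 = 22; aux=28
s-aux = 22-28 = -6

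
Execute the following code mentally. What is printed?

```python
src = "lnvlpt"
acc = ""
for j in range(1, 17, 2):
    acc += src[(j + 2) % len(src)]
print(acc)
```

ltnltnlt

j=1: add src[3]='l' → 'l'
j=3: add src[5]='t' → 'lt'
j=5: add src[1]='n' → 'ltn'
j=7: add src[3]='l' → 'ltnl'
j=9: add src[5]='t' → 'ltnlt'
j=11: add src[1]='n' → 'ltnltn'
j=13: add src[3]='l' → 'ltnltnl'
j=15: add src[5]='t' → 'ltnltnlt'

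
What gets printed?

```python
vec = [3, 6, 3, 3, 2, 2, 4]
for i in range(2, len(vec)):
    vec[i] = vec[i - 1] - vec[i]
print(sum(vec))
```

i=2: vec[2] = 6-3 = 3 → [3, 6, 3, 3, 2, 2, 4]
i=3: vec[3] = 3-3 = 0 → [3, 6, 3, 0, 2, 2, 4]
i=4: vec[4] = 0-2 = -2 → [3, 6, 3, 0, -2, 2, 4]
i=5: vec[5] = (-2)-2 = -4 → [3, 6, 3, 0, -2, -4, 4]
i=6: vec[6] = (-4)-4 = -8 → [3, 6, 3, 0, -2, -4, -8]
sum = -2

-2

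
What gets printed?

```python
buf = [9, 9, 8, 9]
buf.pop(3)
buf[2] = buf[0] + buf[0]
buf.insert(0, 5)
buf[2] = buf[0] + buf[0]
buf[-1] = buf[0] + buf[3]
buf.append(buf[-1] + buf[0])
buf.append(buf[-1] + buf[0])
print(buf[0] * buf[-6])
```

25

pop(3) removes 9 → [9, 9, 8]
buf[2] = buf[0]+buf[0] = 9+9 = 18 → [9, 9, 18]
insert 5 at 0 → [5, 9, 9, 18]
buf[2] = buf[0]+buf[0] = 5+5 = 10 → [5, 9, 10, 18]
buf[-1] = buf[0]+buf[3] = 5+18 = 23 → [5, 9, 10, 23]
append buf[-1]+buf[0] = 23+5 = 28 → [5, 9, 10, 23, 28]
append buf[-1]+buf[0] = 28+5 = 33 → [5, 9, 10, 23, 28, 33]
buf[0]*buf[-6] = 5*5 = 25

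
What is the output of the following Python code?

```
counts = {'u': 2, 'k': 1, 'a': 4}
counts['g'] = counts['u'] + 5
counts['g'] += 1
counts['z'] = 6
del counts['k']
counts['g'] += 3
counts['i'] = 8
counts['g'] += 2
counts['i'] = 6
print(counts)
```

{'u': 2, 'a': 4, 'g': 13, 'z': 6, 'i': 6}

counts['g'] = counts['u']+5 = 7 → {'u': 2, 'k': 1, 'a': 4, 'g': 7}
counts['g'] = 7+1 = 8 → {'u': 2, 'k': 1, 'a': 4, 'g': 8}
counts['z'] = 6 → {'u': 2, 'k': 1, 'a': 4, 'g': 8, 'z': 6}
del 'k' → {'u': 2, 'a': 4, 'g': 8, 'z': 6}
counts['g'] = 8+3 = 11 → {'u': 2, 'a': 4, 'g': 11, 'z': 6}
counts['i'] = 8 → {'u': 2, 'a': 4, 'g': 11, 'z': 6, 'i': 8}
counts['g'] = 11+2 = 13 → {'u': 2, 'a': 4, 'g': 13, 'z': 6, 'i': 8}
counts['i'] = 6 → {'u': 2, 'a': 4, 'g': 13, 'z': 6, 'i': 6}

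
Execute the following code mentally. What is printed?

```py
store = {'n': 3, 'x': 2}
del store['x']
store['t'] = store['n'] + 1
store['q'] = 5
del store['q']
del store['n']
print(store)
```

del 'x' → {'n': 3}
store['t'] = store['n']+1 = 4 → {'n': 3, 't': 4}
store['q'] = 5 → {'n': 3, 't': 4, 'q': 5}
del 'q' → {'n': 3, 't': 4}
del 'n' → {'t': 4}

{'t': 4}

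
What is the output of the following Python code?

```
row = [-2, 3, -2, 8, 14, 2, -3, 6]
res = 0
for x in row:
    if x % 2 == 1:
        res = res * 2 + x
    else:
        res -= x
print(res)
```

x=-2: not odd, res = 0-(-2) = 2
x=3: odd, res = 2*2+3 = 7
x=-2: not odd, res = 7-(-2) = 9
x=8: not odd, res = 9-8 = 1
x=14: not odd, res = 1-14 = -13
x=2: not odd, res = (-13)-2 = -15
x=-3: odd, res = (-15)*2+(-3) = -33
x=6: not odd, res = (-33)-6 = -39

-39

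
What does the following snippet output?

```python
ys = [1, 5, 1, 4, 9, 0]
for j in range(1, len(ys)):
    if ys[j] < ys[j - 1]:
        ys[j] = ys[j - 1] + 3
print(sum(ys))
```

j=1: 5>=1, unchanged → [1, 5, 1, 4, 9, 0]
j=2: 1<5, ys[2] = 5+3 = 8 → [1, 5, 8, 4, 9, 0]
j=3: 4<8, ys[3] = 8+3 = 11 → [1, 5, 8, 11, 9, 0]
j=4: 9<11, ys[4] = 11+3 = 14 → [1, 5, 8, 11, 14, 0]
j=5: 0<14, ys[5] = 14+3 = 17 → [1, 5, 8, 11, 14, 17]
sum = 56

56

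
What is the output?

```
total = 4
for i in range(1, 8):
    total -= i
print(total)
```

i=1: total = 4-1 = 3
i=2: total = 3-2 = 1
i=3: total = 1-3 = -2
i=4: total = (-2)-4 = -6
i=5: total = (-6)-5 = -11
i=6: total = (-11)-6 = -17
i=7: total = (-17)-7 = -24

-24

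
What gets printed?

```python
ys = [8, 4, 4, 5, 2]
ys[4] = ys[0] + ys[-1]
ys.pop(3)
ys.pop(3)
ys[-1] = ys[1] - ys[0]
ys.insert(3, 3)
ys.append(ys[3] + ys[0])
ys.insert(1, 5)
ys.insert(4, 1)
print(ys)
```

ys[4] = ys[0]+ys[-1] = 8+2 = 10 → [8, 4, 4, 5, 10]
pop(3) removes 5 → [8, 4, 4, 10]
pop(3) removes 10 → [8, 4, 4]
ys[-1] = ys[1]-ys[0] = 4-8 = -4 → [8, 4, -4]
insert 3 at 3 → [8, 4, -4, 3]
append ys[3]+ys[0] = 3+8 = 11 → [8, 4, -4, 3, 11]
insert 5 at 1 → [8, 5, 4, -4, 3, 11]
insert 1 at 4 → [8, 5, 4, -4, 1, 3, 11]

[8, 5, 4, -4, 1, 3, 11]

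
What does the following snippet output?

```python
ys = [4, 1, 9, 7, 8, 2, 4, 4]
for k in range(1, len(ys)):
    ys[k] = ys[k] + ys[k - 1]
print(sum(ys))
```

178

k=1: ys[1] = 1+4 = 5 → [4, 5, 9, 7, 8, 2, 4, 4]
k=2: ys[2] = 9+5 = 14 → [4, 5, 14, 7, 8, 2, 4, 4]
k=3: ys[3] = 7+14 = 21 → [4, 5, 14, 21, 8, 2, 4, 4]
k=4: ys[4] = 8+21 = 29 → [4, 5, 14, 21, 29, 2, 4, 4]
k=5: ys[5] = 2+29 = 31 → [4, 5, 14, 21, 29, 31, 4, 4]
k=6: ys[6] = 4+31 = 35 → [4, 5, 14, 21, 29, 31, 35, 4]
k=7: ys[7] = 4+35 = 39 → [4, 5, 14, 21, 29, 31, 35, 39]
sum = 178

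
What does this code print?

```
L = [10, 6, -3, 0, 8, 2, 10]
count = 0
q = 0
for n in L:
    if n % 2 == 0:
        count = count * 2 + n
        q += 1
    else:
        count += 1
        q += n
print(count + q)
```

481

n=10: even, count = 0*2+10 = 10; q=1
n=6: even, count = 10*2+6 = 26; q=2
n=-3: not even, count = 26+1 = 27; q=-1
n=0: even, count = 27*2+0 = 54; q=0
n=8: even, count = 54*2+8 = 116; q=1
n=2: even, count = 116*2+2 = 234; q=2
n=10: even, count = 234*2+10 = 478; q=3
count+q = 478+3 = 481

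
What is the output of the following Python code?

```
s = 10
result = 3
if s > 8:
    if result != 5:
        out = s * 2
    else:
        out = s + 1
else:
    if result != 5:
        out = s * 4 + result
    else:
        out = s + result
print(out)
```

20

s=10, result=3
s > 8 is True; result != 5 is True
→ out = s * 2 = 20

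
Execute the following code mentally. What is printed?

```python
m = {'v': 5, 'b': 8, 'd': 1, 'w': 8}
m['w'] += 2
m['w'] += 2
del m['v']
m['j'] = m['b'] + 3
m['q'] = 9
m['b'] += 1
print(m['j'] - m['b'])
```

2

m['w'] = 8+2 = 10 → {'v': 5, 'b': 8, 'd': 1, 'w': 10}
m['w'] = 10+2 = 12 → {'v': 5, 'b': 8, 'd': 1, 'w': 12}
del 'v' → {'b': 8, 'd': 1, 'w': 12}
m['j'] = m['b']+3 = 11 → {'b': 8, 'd': 1, 'w': 12, 'j': 11}
m['q'] = 9 → {'b': 8, 'd': 1, 'w': 12, 'j': 11, 'q': 9}
m['b'] = 8+1 = 9 → {'b': 9, 'd': 1, 'w': 12, 'j': 11, 'q': 9}
m['j']-m['b'] = 11-9 = 2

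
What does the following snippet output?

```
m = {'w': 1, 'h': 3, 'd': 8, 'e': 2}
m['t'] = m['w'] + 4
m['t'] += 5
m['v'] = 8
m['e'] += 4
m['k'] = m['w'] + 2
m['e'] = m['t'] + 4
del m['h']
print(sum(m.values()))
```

m['t'] = m['w']+4 = 5 → {'w': 1, 'h': 3, 'd': 8, 'e': 2, 't': 5}
m['t'] = 5+5 = 10 → {'w': 1, 'h': 3, 'd': 8, 'e': 2, 't': 10}
m['v'] = 8 → {'w': 1, 'h': 3, 'd': 8, 'e': 2, 't': 10, 'v': 8}
m['e'] = 2+4 = 6 → {'w': 1, 'h': 3, 'd': 8, 'e': 6, 't': 10, 'v': 8}
m['k'] = m['w']+2 = 3 → {'w': 1, 'h': 3, 'd': 8, 'e': 6, 't': 10, 'v': 8, 'k': 3}
m['e'] = m['t']+4 = 14 → {'w': 1, 'h': 3, 'd': 8, 'e': 14, 't': 10, 'v': 8, 'k': 3}
del 'h' → {'w': 1, 'd': 8, 'e': 14, 't': 10, 'v': 8, 'k': 3}
sum of values = 44

44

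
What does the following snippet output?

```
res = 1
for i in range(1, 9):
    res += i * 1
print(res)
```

37

i=1: res = 1+1*1 = 2
i=2: res = 2+2*1 = 4
i=3: res = 4+3*1 = 7
i=4: res = 7+4*1 = 11
i=5: res = 11+5*1 = 16
i=6: res = 16+6*1 = 22
i=7: res = 22+7*1 = 29
i=8: res = 29+8*1 = 37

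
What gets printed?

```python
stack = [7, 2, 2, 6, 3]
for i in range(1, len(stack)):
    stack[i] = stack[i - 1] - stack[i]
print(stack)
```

i=1: stack[1] = 7-2 = 5 → [7, 5, 2, 6, 3]
i=2: stack[2] = 5-2 = 3 → [7, 5, 3, 6, 3]
i=3: stack[3] = 3-6 = -3 → [7, 5, 3, -3, 3]
i=4: stack[4] = (-3)-3 = -6 → [7, 5, 3, -3, -6]

[7, 5, 3, -3, -6]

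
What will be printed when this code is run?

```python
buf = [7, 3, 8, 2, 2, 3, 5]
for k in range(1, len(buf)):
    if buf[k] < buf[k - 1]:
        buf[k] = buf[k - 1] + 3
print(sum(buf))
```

k=1: 3<7, buf[1] = 7+3 = 10 → [7, 10, 8, 2, 2, 3, 5]
k=2: 8<10, buf[2] = 10+3 = 13 → [7, 10, 13, 2, 2, 3, 5]
k=3: 2<13, buf[3] = 13+3 = 16 → [7, 10, 13, 16, 2, 3, 5]
k=4: 2<16, buf[4] = 16+3 = 19 → [7, 10, 13, 16, 19, 3, 5]
k=5: 3<19, buf[5] = 19+3 = 22 → [7, 10, 13, 16, 19, 22, 5]
k=6: 5<22, buf[6] = 22+3 = 25 → [7, 10, 13, 16, 19, 22, 25]
sum = 112

112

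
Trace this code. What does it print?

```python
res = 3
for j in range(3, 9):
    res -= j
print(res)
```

j=3: res = 3-3 = 0
j=4: res = 0-4 = -4
j=5: res = (-4)-5 = -9
j=6: res = (-9)-6 = -15
j=7: res = (-15)-7 = -22
j=8: res = (-22)-8 = -30

-30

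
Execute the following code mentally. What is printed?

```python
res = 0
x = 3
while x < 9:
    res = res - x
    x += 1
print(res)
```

-33

x=3: res = 0-3 = -3
x=4: res = (-3)-4 = -7
x=5: res = (-7)-5 = -12
x=6: res = (-12)-6 = -18
x=7: res = (-18)-7 = -25
x=8: res = (-25)-8 = -33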